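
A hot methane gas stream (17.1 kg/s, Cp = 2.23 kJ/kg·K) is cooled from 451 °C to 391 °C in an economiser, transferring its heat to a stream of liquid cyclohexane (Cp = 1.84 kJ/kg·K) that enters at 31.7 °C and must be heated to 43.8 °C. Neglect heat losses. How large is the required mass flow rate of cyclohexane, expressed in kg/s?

ṁ_c = 103 kg/s

Heat released by hot stream: Q = 17.1 × 2.23 × (451 − 391) = 2288 kJ/s
Energy balance on cold side (adiabatic exchanger): Q = ṁ_c·Cp_c·(T_c,out − T_c,in)
ṁ_c = 2288 / [1.84 × (43.8 − 31.7)] = 102.77 kg/s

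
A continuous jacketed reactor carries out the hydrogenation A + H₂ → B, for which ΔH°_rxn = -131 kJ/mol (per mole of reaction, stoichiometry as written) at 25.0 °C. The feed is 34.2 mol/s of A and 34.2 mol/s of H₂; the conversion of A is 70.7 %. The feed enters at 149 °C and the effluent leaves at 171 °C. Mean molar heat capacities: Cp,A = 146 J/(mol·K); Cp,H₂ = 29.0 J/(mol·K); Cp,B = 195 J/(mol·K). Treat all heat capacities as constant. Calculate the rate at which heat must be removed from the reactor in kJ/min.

Q_out = 178000 kJ/min

Extent of reaction ξ = 0.707 × 34.2 = 24.179 mol/s
Reaction term: ξ·ΔH°_rxn = 24.179 × -131 = -3167.5 kJ/s
Sensible, feed 149→25 °C: -742.14 kJ/s
Outlet flows (mol/s): A 10.021, H₂ 10.021, B 24.179
Sensible, products 25→171 °C: 944.41 kJ/s
Q = ΔH = -2965.2 kJ/s = -2965.2 kW
Heat removed = 177910 kJ/min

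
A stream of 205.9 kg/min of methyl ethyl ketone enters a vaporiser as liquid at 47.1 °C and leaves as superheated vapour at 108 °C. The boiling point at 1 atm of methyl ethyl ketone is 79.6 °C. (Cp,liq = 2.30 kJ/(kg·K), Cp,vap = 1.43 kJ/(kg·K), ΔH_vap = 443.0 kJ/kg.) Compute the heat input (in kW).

Q = 1920 kW

liquid 47.1→79.6 °C: 74.75 kJ/kg
vaporisation at 79.6 °C: 443 kJ/kg
vapour 79.6→108 °C: 40.612 kJ/kg
Δh = 74.75 + 443 + 40.612 = 558.36 kJ/kg
Q = ṁ·Δh = 205.9 kg/min × 558.36 kJ/kg = 114970 kJ/min
|Q| = 1916.1 kW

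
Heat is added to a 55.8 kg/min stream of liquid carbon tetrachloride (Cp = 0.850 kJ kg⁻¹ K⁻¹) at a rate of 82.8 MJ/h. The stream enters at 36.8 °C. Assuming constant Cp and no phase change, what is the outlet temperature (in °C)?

T_out = 65.9 °C

Q = 82.8 MJ/h = 1380 kJ/min
ΔT = Q/(ṁ·Cp) = 1380/(55.8×0.850) = 29.096 K
T_out = 36.8 + 29.096 = 65.896 °C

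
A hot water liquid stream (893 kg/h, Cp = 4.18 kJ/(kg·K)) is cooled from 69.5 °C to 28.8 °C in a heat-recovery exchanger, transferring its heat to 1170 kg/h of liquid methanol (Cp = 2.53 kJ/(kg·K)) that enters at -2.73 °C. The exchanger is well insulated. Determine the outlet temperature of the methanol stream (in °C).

T_c,out = 48.6 °C

Heat released by hot stream: Q = 893 × 4.18 × (69.5 − 28.8) = 151920 kJ/h
Energy balance on cold side (adiabatic exchanger): Q = ṁ_c·Cp_c·(T_c,out − T_c,in)
T_c,out = -2.73 + 151920/(1170 × 2.53) = 48.593 °C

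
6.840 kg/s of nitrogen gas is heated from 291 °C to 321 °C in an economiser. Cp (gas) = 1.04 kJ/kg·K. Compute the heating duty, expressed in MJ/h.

Q = 768 MJ/h

Q = ṁ·Cp·ΔT = 6.840 × 1.04 × (321 − 291) = 213.41 kJ/s
Heating duty = 768.27 MJ/h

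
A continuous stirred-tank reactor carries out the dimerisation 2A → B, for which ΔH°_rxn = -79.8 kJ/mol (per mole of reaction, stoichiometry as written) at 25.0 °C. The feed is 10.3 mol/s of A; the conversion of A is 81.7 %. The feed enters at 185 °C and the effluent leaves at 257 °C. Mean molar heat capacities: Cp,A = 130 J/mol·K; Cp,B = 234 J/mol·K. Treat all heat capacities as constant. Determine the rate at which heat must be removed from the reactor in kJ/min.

Extent of reaction ξ = 0.817 × 10.3 / 2 = 4.2076 mol/s
Reaction term: ξ·ΔH°_rxn = 4.2076 × -79.8 = -335.76 kJ/s
Sensible, feed 185→25 °C: -214.24 kJ/s
Outlet flows (mol/s): A 1.8849, B 4.2076
Sensible, products 25→257 °C: 285.27 kJ/s
Q = ΔH = -264.73 kJ/s = -264.73 kW
Heat removed = 15884 kJ/min

Q_out = 15900 kJ/min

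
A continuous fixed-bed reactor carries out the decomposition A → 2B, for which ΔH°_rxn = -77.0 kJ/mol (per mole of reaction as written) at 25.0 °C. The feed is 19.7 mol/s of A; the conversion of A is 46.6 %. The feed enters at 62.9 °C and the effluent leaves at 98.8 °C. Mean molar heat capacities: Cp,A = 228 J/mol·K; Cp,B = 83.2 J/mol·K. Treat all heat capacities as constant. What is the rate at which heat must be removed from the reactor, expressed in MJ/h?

Q_out = 2110 MJ/h

Extent of reaction ξ = 0.466 × 19.7 = 9.1802 mol/s
Reaction term: ξ·ΔH°_rxn = 9.1802 × -77.0 = -706.88 kJ/s
Sensible, feed 62.9→25 °C: -170.23 kJ/s
Outlet flows (mol/s): A 10.52, B 18.36
Sensible, products 25→98.8 °C: 289.75 kJ/s
Q = ΔH = -587.36 kJ/s = -587.36 kW
Heat removed = 2114.5 MJ/h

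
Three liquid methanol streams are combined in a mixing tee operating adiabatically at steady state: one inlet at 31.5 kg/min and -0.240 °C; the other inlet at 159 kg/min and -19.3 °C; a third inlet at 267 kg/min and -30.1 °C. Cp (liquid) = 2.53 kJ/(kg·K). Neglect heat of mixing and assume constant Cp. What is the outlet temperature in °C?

No heat crosses the boundary, so H_out = H_in.
Σ ṁᵢCp,ᵢTᵢ = 31.5×2.53×-0.240 + 159×2.53×-19.3 + 267×2.53×-30.1 = -28116
Σ ṁᵢCp,ᵢ = 31.5×2.53 + 159×2.53 + 267×2.53 = 1157.5
T_out = -28116 / 1157.5 = -24.291 °C

T_out = -24.3 °C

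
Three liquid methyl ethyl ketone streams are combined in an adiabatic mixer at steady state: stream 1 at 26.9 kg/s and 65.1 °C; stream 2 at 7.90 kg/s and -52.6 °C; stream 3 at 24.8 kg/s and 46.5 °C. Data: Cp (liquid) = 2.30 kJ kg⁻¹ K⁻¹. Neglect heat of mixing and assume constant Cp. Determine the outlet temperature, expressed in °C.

T_out = 41.8 °C

Adiabatic, steady state ⇒ Σ ṁᵢCp,ᵢ(T_out − Tᵢ) = 0
Σ ṁᵢCp,ᵢTᵢ = 26.9×2.30×65.1 + 7.90×2.30×-52.6 + 24.8×2.30×46.5 = 5724.4
Σ ṁᵢCp,ᵢ = 26.9×2.30 + 7.90×2.30 + 24.8×2.30 = 137.08
T_out = 5724.4 / 137.08 = 41.759 °C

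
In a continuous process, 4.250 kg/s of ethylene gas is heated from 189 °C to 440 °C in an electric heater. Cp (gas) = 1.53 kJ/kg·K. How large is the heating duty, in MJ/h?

Q = 5880 MJ/h

Q = ṁ·Cp·ΔT = 4.250 × 1.53 × (440 − 189) = 1632.1 kJ/s
Heating duty = 5875.7 MJ/h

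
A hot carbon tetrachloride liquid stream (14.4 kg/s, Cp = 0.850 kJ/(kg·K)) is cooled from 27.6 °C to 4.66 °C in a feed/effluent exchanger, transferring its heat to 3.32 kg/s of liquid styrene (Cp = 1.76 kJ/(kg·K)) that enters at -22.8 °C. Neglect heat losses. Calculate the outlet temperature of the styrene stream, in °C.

Heat released by hot stream: Q = 14.4 × 0.850 × (27.6 − 4.66) = 280.79 kJ/s
Energy balance on cold side (adiabatic exchanger): Q = ṁ_c·Cp_c·(T_c,out − T_c,in)
T_c,out = -22.8 + 280.79/(3.32 × 1.76) = 25.253 °C

T_c,out = 25.3 °C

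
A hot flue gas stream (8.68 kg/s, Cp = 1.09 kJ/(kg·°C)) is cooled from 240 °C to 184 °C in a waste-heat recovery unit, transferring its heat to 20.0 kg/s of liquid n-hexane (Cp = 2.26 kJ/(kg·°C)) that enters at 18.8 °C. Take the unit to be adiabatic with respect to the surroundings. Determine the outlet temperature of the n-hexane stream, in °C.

T_c,out = 30.5 °C

Heat released by hot stream: Q = 8.68 × 1.09 × (240 − 184) = 529.83 kJ/s
Energy balance on cold side (adiabatic exchanger): Q = ṁ_c·Cp_c·(T_c,out − T_c,in)
T_c,out = 18.8 + 529.83/(20.0 × 2.26) = 30.522 °C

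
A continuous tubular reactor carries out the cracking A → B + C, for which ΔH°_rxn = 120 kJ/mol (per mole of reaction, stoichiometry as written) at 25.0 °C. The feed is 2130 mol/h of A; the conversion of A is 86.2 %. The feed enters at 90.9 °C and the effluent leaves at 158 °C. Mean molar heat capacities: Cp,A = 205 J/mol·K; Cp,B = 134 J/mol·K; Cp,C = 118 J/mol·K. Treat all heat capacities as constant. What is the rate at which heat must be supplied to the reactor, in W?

Q_in = 72500 W

Extent of reaction ξ = 0.862 × 2130 = 1836.1 mol/h
Reaction term: ξ·ΔH°_rxn = 1836.1 × 120 = 220330 kJ/h
Sensible, feed 90.9→25 °C: -28775 kJ/h
Outlet flows (mol/h): A 293.94, B 1836.1, C 1836.1
Sensible, products 25→158 °C: 69552 kJ/h
Q = ΔH = 261100 kJ/h = 72.529 kW
Heat supplied = 72529 W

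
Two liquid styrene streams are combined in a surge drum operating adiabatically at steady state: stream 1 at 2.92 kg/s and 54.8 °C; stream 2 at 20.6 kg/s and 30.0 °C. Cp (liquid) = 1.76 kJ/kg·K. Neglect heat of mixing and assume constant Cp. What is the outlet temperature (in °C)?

No heat crosses the boundary, so H_out = H_in.
T_out = Σ ṁᵢCp,ᵢTᵢ / Σ ṁᵢCp,ᵢ
      = 1369.3 / 41.395 = 33.079 °C

T_out = 33.1 °C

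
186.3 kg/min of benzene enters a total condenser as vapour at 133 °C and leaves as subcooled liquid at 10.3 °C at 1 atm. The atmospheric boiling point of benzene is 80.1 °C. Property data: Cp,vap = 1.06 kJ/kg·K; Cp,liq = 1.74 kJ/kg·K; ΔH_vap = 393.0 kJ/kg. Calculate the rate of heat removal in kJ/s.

Q_c = 1770 kJ/s

vapour 133→80.1 °C: -56.074 kJ/kg
condensation at 80.1 °C: -393 kJ/kg
liquid 80.1→10.3 °C: -121.45 kJ/kg
Δh = -56.074 + -393 + -121.45 = -570.53 kJ/kg
Q = ṁ·Δh = 186.3 kg/min × -570.53 kJ/kg = -106290 kJ/min
|Q| = 1771.5 kW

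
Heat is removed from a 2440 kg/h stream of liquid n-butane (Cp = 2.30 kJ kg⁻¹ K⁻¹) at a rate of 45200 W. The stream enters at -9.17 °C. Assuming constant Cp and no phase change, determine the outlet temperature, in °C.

T_out = -38.2 °C

Q = 45200 W = 162720 kJ/h
ΔT = Q/(ṁ·Cp) = 162720/(2440×2.30) = 28.995 K
T_out = -9.17 − 28.995 = -38.165 °C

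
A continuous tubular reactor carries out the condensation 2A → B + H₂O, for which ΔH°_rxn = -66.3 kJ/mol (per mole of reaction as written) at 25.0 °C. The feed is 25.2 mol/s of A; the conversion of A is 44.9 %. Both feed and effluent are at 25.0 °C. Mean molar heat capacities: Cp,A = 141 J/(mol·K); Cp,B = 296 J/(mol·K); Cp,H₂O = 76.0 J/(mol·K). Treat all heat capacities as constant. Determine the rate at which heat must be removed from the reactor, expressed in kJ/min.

Q_out = 22500 kJ/min

Extent of reaction ξ = 0.449 × 25.2 / 2 = 5.6574 mol/s
Reaction term: ξ·ΔH°_rxn = 5.6574 × -66.3 = -375.09 kJ/s
Q = ΔH = -375.09 kJ/s = -375.09 kW
Heat removed = 22505 kJ/min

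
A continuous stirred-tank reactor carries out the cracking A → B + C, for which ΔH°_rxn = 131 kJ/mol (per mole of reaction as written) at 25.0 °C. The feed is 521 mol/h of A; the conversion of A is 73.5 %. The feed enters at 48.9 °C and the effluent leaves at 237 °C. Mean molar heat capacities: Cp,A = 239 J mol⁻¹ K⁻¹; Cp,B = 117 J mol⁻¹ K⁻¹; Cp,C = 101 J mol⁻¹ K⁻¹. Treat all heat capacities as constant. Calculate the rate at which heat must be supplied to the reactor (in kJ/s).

Q_in = 20.0 kJ/s

Extent of reaction ξ = 0.735 × 521 = 382.94 mol/h
Reaction term: ξ·ΔH°_rxn = 382.94 × 131 = 50164 kJ/h
Sensible, feed 48.9→25 °C: -2976 kJ/h
Outlet flows (mol/h): A 138.06, B 382.94, C 382.94
Sensible, products 25→237 °C: 24693 kJ/h
Q = ΔH = 71882 kJ/h = 19.967 kW
Heat supplied = 19.967 kJ/s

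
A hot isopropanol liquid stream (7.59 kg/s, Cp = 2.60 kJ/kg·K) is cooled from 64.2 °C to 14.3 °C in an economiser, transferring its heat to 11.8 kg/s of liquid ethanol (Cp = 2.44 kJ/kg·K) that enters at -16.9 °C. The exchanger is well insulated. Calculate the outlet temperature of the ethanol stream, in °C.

T_c,out = 17.3 °C

Heat released by hot stream: Q = 7.59 × 2.60 × (64.2 − 14.3) = 984.73 kJ/s
Energy balance on cold side (adiabatic exchanger): Q = ṁ_c·Cp_c·(T_c,out − T_c,in)
T_c,out = -16.9 + 984.73/(11.8 × 2.44) = 17.301 °C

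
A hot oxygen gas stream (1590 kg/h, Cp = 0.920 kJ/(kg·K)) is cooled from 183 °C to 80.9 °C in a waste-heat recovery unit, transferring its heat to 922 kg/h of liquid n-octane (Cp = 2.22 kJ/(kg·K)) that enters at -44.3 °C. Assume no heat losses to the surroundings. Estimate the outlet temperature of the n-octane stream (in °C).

Heat released by hot stream: Q = 1590 × 0.920 × (183 − 80.9) = 149350 kJ/h
Energy balance on cold side (adiabatic exchanger): Q = ṁ_c·Cp_c·(T_c,out − T_c,in)
T_c,out = -44.3 + 149350/(922 × 2.22) = 28.667 °C

T_c,out = 28.7 °C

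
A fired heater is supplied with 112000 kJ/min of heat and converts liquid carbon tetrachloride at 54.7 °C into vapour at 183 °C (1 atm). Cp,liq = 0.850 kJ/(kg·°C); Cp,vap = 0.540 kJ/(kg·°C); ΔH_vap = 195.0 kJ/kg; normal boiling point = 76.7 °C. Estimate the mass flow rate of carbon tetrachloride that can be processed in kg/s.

ṁ = 6.89 kg/s

Δh = 0.850×(76.7−54.7) + 195.0 + 0.540×(183−76.7) = 271.1 kJ/kg
Q = 112000 kJ/min = 1866.7 kJ/s = 1866.7 kJ/s
ṁ = Q/Δh = 1866.7 / 271.1 = 6.8855 kg/s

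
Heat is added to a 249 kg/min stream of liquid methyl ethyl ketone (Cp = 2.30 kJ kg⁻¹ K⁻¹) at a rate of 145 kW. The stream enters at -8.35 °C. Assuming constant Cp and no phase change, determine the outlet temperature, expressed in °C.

T_out = 6.84 °C

Q = 145 kW = 8700 kJ/min
ΔT = Q/(ṁ·Cp) = 8700/(249×2.30) = 15.191 K
T_out = -8.35 + 15.191 = 6.8412 °C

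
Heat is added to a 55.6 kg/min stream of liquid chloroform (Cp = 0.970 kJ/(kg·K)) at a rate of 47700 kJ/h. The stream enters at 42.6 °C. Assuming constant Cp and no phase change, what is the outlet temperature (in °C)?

Q = 47700 kJ/h = 795 kJ/min
ΔT = Q/(ṁ·Cp) = 795/(55.6×0.970) = 14.741 K
T_out = 42.6 + 14.741 = 57.341 °C

T_out = 57.3 °C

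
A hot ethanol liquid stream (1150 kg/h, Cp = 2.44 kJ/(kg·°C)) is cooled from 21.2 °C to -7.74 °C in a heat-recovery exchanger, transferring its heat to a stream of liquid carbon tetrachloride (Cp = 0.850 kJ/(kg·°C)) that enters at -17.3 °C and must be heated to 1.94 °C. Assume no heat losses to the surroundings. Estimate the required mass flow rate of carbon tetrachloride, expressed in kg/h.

ṁ_c = 4970 kg/h

Heat released by hot stream: Q = 1150 × 2.44 × (21.2 − -7.74) = 81206 kJ/h
Energy balance on cold side (adiabatic exchanger): Q = ṁ_c·Cp_c·(T_c,out − T_c,in)
ṁ_c = 81206 / [0.850 × (1.94 − -17.3)] = 4965.5 kg/h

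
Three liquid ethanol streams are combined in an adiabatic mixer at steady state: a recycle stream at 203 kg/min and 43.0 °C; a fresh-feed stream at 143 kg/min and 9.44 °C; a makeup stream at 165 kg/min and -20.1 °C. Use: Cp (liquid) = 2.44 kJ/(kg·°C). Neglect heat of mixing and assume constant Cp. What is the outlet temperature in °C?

Adiabatic, steady state ⇒ Σ ṁᵢCp,ᵢ(T_out − Tᵢ) = 0
Σ ṁᵢCp,ᵢTᵢ = 203×2.44×43.0 + 143×2.44×9.44 + 165×2.44×-20.1 = 16500
Σ ṁᵢCp,ᵢ = 203×2.44 + 143×2.44 + 165×2.44 = 1246.8
T_out = 16500 / 1246.8 = 13.234 °C

T_out = 13.2 °C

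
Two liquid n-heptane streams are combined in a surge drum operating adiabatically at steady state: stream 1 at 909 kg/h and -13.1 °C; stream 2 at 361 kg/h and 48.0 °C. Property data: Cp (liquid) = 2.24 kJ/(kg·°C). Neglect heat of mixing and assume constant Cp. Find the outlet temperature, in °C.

T_out = 4.27 °C

No heat crosses the boundary, so H_out = H_in.
T_out = Σ ṁᵢCp,ᵢTᵢ / Σ ṁᵢCp,ᵢ
      = 12141 / 2844.8 = 4.2678 °C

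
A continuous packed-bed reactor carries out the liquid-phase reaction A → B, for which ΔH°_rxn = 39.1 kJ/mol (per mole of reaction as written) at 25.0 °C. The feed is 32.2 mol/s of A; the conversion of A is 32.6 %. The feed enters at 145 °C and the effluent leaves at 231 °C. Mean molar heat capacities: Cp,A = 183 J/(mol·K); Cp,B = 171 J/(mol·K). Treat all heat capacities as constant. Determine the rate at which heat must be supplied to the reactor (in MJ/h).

Q_in = 3210 MJ/h

Extent of reaction ξ = 0.326 × 32.2 = 10.497 mol/s
Reaction term: ξ·ΔH°_rxn = 10.497 × 39.1 = 410.44 kJ/s
Sensible, feed 145→25 °C: -707.11 kJ/s
Outlet flows (mol/s): A 21.703, B 10.497
Sensible, products 25→231 °C: 1187.9 kJ/s
Q = ΔH = 891.26 kJ/s = 891.26 kW
Heat supplied = 3208.5 MJ/h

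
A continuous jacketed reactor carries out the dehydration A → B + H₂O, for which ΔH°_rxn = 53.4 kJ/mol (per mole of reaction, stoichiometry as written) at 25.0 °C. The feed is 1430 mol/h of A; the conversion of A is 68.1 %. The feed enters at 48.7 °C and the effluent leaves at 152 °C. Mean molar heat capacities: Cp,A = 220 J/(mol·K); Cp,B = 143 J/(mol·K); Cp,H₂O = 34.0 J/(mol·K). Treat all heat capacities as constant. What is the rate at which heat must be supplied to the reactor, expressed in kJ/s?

Extent of reaction ξ = 0.681 × 1430 = 973.83 mol/h
Reaction term: ξ·ΔH°_rxn = 973.83 × 53.4 = 52003 kJ/h
Sensible, feed 48.7→25 °C: -7456 kJ/h
Outlet flows (mol/h): A 456.17, B 973.83, H₂O 973.83
Sensible, products 25→152 °C: 34636 kJ/h
Q = ΔH = 79183 kJ/h = 21.995 kW
Heat supplied = 21.995 kJ/s

Q_in = 22.0 kJ/s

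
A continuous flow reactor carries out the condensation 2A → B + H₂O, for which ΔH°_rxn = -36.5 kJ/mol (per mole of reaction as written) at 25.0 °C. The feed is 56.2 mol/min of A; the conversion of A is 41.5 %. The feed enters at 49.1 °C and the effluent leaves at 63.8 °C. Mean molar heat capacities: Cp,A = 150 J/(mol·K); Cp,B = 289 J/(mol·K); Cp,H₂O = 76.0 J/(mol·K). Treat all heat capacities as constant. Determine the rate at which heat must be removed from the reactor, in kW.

Q_out = 4.54 kW

Extent of reaction ξ = 0.415 × 56.2 / 2 = 11.662 mol/min
Reaction term: ξ·ΔH°_rxn = 11.662 × -36.5 = -425.64 kJ/min
Sensible, feed 49.1→25 °C: -203.16 kJ/min
Outlet flows (mol/min): A 32.877, B 11.662, H₂O 11.662
Sensible, products 25→63.8 °C: 356.49 kJ/min
Q = ΔH = -272.31 kJ/min = -4.5386 kW
Heat removed = 4.5386 kW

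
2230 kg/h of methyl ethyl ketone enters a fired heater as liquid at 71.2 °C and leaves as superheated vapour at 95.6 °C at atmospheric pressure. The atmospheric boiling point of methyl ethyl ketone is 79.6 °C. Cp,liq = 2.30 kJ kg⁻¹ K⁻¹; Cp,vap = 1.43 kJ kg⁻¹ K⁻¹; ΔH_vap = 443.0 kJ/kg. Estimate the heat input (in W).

Q = 301000 W

liquid 71.2→79.6 °C: 19.32 kJ/kg
vaporisation at 79.6 °C: 443 kJ/kg
vapour 79.6→95.6 °C: 22.88 kJ/kg
Δh = 19.32 + 443 + 22.88 = 485.2 kJ/kg
Q = ṁ·Δh = 2230 kg/h × 485.2 kJ/kg = 1.082e+06 kJ/h
|Q| = 300.55 kW = 300550 W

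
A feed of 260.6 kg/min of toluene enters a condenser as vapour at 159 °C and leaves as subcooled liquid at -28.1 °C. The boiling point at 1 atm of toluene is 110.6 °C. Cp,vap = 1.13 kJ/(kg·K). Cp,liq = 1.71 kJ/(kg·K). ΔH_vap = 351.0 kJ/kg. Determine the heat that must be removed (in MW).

vapour 159→110.6 °C: -54.692 kJ/kg
condensation at 110.6 °C: -351 kJ/kg
liquid 110.6→-28.1 °C: -237.18 kJ/kg
Δh = -54.692 + -351 + -237.18 = -642.87 kJ/kg
Q = ṁ·Δh = 260.6 kg/min × -642.87 kJ/kg = -167530 kJ/min
|Q| = 2792.2 kW = 2.7922 MW

Q_c = 2.79 MW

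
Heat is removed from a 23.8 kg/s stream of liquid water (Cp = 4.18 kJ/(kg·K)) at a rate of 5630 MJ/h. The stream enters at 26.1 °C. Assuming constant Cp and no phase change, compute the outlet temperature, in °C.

T_out = 10.4 °C

Q = 5630 MJ/h = 1563.9 kJ/s
ΔT = Q/(ṁ·Cp) = 1563.9/(23.8×4.18) = 15.72 K
T_out = 26.1 − 15.72 = 10.38 °C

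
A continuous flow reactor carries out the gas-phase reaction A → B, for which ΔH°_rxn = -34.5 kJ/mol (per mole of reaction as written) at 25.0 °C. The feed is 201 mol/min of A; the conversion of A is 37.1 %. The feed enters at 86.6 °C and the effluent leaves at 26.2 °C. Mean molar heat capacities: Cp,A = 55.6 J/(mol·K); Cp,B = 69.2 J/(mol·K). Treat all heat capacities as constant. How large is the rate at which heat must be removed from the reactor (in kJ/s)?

Extent of reaction ξ = 0.371 × 201 = 74.571 mol/min
Reaction term: ξ·ΔH°_rxn = 74.571 × -34.5 = -2572.7 kJ/min
Sensible, feed 86.6→25 °C: -688.42 kJ/min
Outlet flows (mol/min): A 126.43, B 74.571
Sensible, products 25→26.2 °C: 14.628 kJ/min
Q = ΔH = -3246.5 kJ/min = -54.108 kW
Heat removed = 54.108 kJ/s

Q_out = 54.1 kJ/s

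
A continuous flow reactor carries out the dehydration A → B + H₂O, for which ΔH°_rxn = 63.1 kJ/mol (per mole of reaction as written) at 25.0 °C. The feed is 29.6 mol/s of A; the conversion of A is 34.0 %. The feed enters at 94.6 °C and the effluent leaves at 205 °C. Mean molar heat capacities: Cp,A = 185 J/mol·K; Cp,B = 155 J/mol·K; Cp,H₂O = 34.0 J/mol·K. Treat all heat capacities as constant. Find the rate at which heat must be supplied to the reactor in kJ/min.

Extent of reaction ξ = 0.340 × 29.6 = 10.064 mol/s
Reaction term: ξ·ΔH°_rxn = 10.064 × 63.1 = 635.04 kJ/s
Sensible, feed 94.6→25 °C: -381.13 kJ/s
Outlet flows (mol/s): A 19.536, B 10.064, H₂O 10.064
Sensible, products 25→205 °C: 992.93 kJ/s
Q = ΔH = 1246.8 kJ/s = 1246.8 kW
Heat supplied = 74810 kJ/min

Q_in = 74800 kJ/min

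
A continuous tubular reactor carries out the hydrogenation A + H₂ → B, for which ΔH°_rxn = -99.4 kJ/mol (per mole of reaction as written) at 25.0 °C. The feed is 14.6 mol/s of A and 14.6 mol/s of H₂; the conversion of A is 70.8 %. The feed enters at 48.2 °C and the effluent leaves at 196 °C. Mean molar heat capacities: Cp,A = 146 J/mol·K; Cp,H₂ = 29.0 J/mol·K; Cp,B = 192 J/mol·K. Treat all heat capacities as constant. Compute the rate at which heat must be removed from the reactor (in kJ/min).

Extent of reaction ξ = 0.708 × 14.6 = 10.337 mol/s
Reaction term: ξ·ΔH°_rxn = 10.337 × -99.4 = -1027.5 kJ/s
Sensible, feed 48.2→25 °C: -59.276 kJ/s
Outlet flows (mol/s): A 4.2632, H₂ 4.2632, B 10.337
Sensible, products 25→196 °C: 466.95 kJ/s
Q = ΔH = -619.8 kJ/s = -619.8 kW
Heat removed = 37188 kJ/min

Q_out = 37200 kJ/min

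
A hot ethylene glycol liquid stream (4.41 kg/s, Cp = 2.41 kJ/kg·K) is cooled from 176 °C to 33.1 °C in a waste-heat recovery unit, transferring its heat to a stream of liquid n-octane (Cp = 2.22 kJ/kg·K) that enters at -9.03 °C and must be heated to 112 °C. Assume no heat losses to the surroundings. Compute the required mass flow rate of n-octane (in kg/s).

ṁ_c = 5.65 kg/s

Heat released by hot stream: Q = 4.41 × 2.41 × (176 − 33.1) = 1518.8 kJ/s
Energy balance on cold side (adiabatic exchanger): Q = ṁ_c·Cp_c·(T_c,out − T_c,in)
ṁ_c = 1518.8 / [2.22 × (112 − -9.03)] = 5.6525 kg/s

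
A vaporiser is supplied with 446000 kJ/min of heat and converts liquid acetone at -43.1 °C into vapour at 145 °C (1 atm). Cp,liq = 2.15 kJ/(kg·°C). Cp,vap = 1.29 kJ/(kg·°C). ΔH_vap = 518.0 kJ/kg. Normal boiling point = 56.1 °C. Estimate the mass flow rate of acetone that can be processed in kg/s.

Δh = 2.15×(56.1−-43.1) + 518.0 + 1.29×(145−56.1) = 845.96 kJ/kg
Q = 446000 kJ/min = 7433.3 kJ/s = 7433.3 kJ/s
ṁ = Q/Δh = 7433.3 / 845.96 = 8.7869 kg/s

ṁ = 8.79 kg/s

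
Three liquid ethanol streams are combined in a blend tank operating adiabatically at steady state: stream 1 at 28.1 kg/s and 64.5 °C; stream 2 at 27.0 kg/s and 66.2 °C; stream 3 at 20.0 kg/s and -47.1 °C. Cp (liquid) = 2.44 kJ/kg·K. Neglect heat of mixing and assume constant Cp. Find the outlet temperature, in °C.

T_out = 35.4 °C

No heat crosses the boundary, so H_out = H_in.
T_out = Σ ṁᵢCp,ᵢTᵢ / Σ ṁᵢCp,ᵢ
      = 6485.2 / 183.24 = 35.391 °C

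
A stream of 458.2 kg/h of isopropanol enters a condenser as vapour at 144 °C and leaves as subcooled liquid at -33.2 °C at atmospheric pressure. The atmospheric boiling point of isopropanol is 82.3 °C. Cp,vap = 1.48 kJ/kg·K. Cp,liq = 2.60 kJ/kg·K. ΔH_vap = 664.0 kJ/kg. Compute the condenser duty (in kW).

vapour 144→82.3 °C: -91.316 kJ/kg
condensation at 82.3 °C: -664 kJ/kg
liquid 82.3→-33.2 °C: -300.3 kJ/kg
Δh = -91.316 + -664 + -300.3 = -1055.6 kJ/kg
Q = ṁ·Δh = 458.2 kg/h × -1055.6 kJ/kg = -483680 kJ/h
|Q| = 134.36 kW

Q_c = 134 kW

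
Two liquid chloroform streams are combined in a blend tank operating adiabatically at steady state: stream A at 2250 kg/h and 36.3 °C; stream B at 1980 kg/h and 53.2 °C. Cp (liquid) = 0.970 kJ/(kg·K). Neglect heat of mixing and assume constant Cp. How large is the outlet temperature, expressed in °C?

T_out = 44.2 °C

Adiabatic, steady state ⇒ Σ ṁᵢCp,ᵢ(T_out − Tᵢ) = 0
T_out = Σ ṁᵢCp,ᵢTᵢ / Σ ṁᵢCp,ᵢ
      = 181400 / 4103.1 = 44.211 °C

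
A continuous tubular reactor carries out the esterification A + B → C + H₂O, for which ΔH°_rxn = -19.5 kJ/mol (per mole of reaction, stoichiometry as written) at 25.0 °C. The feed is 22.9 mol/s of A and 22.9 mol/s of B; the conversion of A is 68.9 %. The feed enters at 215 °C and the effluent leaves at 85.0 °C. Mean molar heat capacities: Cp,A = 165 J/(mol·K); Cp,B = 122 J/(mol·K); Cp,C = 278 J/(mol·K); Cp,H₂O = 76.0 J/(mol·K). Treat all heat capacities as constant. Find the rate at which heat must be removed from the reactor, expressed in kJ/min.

Extent of reaction ξ = 0.689 × 22.9 = 15.778 mol/s
Reaction term: ξ·ΔH°_rxn = 15.778 × -19.5 = -307.67 kJ/s
Sensible, feed 215→25 °C: -1248.7 kJ/s
Outlet flows (mol/s): A 7.1219, B 7.1219, C 15.778, H₂O 15.778
Sensible, products 25→85.0 °C: 457.77 kJ/s
Q = ΔH = -1098.6 kJ/s = -1098.6 kW
Heat removed = 65919 kJ/min

Q_out = 65900 kJ/min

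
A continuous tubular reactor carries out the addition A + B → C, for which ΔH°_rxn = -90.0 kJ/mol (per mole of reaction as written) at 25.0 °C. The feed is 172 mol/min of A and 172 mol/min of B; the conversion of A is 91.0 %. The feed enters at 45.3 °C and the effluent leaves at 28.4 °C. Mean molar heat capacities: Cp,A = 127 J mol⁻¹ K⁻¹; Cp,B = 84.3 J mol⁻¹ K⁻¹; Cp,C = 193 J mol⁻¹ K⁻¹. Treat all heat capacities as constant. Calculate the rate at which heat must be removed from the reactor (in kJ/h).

Extent of reaction ξ = 0.910 × 172 = 156.52 mol/min
Reaction term: ξ·ΔH°_rxn = 156.52 × -90.0 = -14087 kJ/min
Sensible, feed 45.3→25 °C: -737.78 kJ/min
Outlet flows (mol/min): A 15.48, B 15.48, C 156.52
Sensible, products 25→28.4 °C: 113.83 kJ/min
Q = ΔH = -14711 kJ/min = -245.18 kW
Heat removed = 882640 kJ/h

Q_out = 883000 kJ/h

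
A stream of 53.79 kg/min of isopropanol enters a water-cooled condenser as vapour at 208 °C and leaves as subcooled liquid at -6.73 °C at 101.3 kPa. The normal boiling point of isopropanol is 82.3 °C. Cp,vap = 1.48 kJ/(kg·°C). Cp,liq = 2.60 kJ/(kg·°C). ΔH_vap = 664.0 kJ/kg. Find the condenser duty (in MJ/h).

vapour 208→82.3 °C: -186.04 kJ/kg
condensation at 82.3 °C: -664 kJ/kg
liquid 82.3→-6.73 °C: -231.48 kJ/kg
Δh = -186.04 + -664 + -231.48 = -1081.5 kJ/kg
Q = ṁ·Δh = 53.79 kg/min × -1081.5 kJ/kg = -58175 kJ/min
|Q| = 969.58 kW = 3490.5 MJ/h

Q_c = 3490 MJ/h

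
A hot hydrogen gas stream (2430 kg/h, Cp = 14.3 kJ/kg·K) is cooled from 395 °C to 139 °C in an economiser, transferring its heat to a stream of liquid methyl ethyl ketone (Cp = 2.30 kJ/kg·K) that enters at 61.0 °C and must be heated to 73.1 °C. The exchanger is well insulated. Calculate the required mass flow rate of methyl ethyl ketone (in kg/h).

Heat released by hot stream: Q = 2430 × 14.3 × (395 − 139) = 8.8957e+06 kJ/h
Energy balance on cold side (adiabatic exchanger): Q = ṁ_c·Cp_c·(T_c,out − T_c,in)
ṁ_c = 8.8957e+06 / [2.30 × (73.1 − 61.0)] = 319650 kg/h

ṁ_c = 320000 kg/h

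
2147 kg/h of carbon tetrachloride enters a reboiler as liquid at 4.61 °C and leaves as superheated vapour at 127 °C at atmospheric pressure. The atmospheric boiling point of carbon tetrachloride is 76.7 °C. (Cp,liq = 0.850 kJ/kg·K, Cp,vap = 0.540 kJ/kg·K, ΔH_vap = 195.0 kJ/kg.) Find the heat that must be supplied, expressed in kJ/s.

Q = 169 kJ/s

liquid 4.61→76.7 °C: 61.276 kJ/kg
vaporisation at 76.7 °C: 195 kJ/kg
vapour 76.7→127 °C: 27.162 kJ/kg
Δh = 61.276 + 195 + 27.162 = 283.44 kJ/kg
Q = ṁ·Δh = 2147 kg/h × 283.44 kJ/kg = 608540 kJ/h
|Q| = 169.04 kW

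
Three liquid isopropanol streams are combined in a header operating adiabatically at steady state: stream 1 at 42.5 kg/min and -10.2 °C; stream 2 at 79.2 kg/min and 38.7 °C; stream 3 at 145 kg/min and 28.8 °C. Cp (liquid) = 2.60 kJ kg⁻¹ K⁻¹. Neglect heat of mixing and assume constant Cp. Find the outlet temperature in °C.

T_out = 25.5 °C

Energy balance with Q = 0: Σ ṁᵢCp,ᵢ(T_out − Tᵢ) = 0
T_out = Σ ṁᵢCp,ᵢTᵢ / Σ ṁᵢCp,ᵢ
      = 17700 / 693.42 = 25.525 °C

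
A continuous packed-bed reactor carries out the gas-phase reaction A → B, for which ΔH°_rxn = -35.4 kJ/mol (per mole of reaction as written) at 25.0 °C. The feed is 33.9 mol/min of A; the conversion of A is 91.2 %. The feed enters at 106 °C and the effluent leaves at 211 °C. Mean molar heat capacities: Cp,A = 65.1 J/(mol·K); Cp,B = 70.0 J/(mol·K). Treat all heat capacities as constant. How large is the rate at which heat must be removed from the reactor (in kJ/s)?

Q_out = 13.9 kJ/s

Extent of reaction ξ = 0.912 × 33.9 = 30.917 mol/min
Reaction term: ξ·ΔH°_rxn = 30.917 × -35.4 = -1094.5 kJ/min
Sensible, feed 106→25 °C: -178.76 kJ/min
Outlet flows (mol/min): A 2.9832, B 30.917
Sensible, products 25→211 °C: 438.66 kJ/min
Q = ΔH = -834.55 kJ/min = -13.909 kW
Heat removed = 13.909 kJ/s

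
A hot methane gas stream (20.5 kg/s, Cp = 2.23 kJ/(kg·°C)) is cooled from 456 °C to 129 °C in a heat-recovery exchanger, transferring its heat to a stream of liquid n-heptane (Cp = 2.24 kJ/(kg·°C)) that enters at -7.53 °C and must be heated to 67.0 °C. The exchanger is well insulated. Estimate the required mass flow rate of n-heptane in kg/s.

Heat released by hot stream: Q = 20.5 × 2.23 × (456 − 129) = 14949 kJ/s
Energy balance on cold side (adiabatic exchanger): Q = ṁ_c·Cp_c·(T_c,out − T_c,in)
ṁ_c = 14949 / [2.24 × (67.0 − -7.53)] = 89.542 kg/s

ṁ_c = 89.5 kg/s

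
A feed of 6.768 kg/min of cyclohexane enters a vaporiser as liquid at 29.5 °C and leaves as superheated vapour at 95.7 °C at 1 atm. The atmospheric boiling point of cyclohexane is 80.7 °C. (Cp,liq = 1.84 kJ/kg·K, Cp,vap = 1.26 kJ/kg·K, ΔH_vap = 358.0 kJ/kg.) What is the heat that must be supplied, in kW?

Q = 53.1 kW

liquid 29.5→80.7 °C: 94.208 kJ/kg
vaporisation at 80.7 °C: 358 kJ/kg
vapour 80.7→95.7 °C: 18.9 kJ/kg
Δh = 94.208 + 358 + 18.9 = 471.11 kJ/kg
Q = ṁ·Δh = 6.768 kg/min × 471.11 kJ/kg = 3188.5 kJ/min
|Q| = 53.141 kW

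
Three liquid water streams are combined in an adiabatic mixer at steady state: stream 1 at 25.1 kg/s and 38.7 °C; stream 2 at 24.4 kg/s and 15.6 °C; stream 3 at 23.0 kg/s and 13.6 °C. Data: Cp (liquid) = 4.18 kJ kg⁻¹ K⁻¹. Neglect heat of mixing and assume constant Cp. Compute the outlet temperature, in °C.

No heat crosses the boundary, so H_out = H_in.
T_out = Σ ṁᵢCp,ᵢTᵢ / Σ ṁᵢCp,ᵢ
      = 6958.9 / 303.05 = 22.963 °C

T_out = 23.0 °C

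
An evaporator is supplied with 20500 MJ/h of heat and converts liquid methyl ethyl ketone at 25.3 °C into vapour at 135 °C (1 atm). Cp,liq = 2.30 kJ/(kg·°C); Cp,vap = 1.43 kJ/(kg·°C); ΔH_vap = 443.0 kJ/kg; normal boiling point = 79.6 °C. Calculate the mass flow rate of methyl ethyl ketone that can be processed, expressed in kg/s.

Δh = 2.30×(79.6−25.3) + 443.0 + 1.43×(135−79.6) = 647.11 kJ/kg
Q = 20500 MJ/h = 5694.4 kJ/s = 5694.4 kJ/s
ṁ = Q/Δh = 5694.4 / 647.11 = 8.7998 kg/s

ṁ = 8.80 kg/s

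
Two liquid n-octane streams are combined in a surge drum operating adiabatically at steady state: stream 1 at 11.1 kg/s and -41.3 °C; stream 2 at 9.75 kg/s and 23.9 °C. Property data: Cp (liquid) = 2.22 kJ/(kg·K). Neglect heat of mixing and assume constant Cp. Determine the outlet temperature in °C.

T_out = -10.8 °C

No heat crosses the boundary, so H_out = H_in.
T_out = Σ ṁᵢCp,ᵢTᵢ / Σ ṁᵢCp,ᵢ
      = -500.4 / 46.287 = -10.811 °C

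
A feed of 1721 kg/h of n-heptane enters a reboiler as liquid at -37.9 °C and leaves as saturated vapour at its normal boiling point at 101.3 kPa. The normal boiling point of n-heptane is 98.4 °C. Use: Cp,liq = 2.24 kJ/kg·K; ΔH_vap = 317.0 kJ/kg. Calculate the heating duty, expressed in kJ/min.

liquid -37.9→98.4 °C: 305.31 kJ/kg
vaporisation at 98.4 °C: 317 kJ/kg
Δh = 305.31 + 317 = 622.31 kJ/kg
Q = ṁ·Δh = 1721 kg/h × 622.31 kJ/kg = 1.071e+06 kJ/h
|Q| = 297.5 kW = 17850 kJ/min

Q = 17800 kJ/min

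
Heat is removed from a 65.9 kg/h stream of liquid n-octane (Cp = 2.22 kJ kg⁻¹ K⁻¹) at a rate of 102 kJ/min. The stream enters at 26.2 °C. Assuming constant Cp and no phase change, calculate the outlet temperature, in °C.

T_out = -15.6 °C

Q = 102 kJ/min = 6120 kJ/h
ΔT = Q/(ṁ·Cp) = 6120/(65.9×2.22) = 41.832 K
T_out = 26.2 − 41.832 = -15.632 °C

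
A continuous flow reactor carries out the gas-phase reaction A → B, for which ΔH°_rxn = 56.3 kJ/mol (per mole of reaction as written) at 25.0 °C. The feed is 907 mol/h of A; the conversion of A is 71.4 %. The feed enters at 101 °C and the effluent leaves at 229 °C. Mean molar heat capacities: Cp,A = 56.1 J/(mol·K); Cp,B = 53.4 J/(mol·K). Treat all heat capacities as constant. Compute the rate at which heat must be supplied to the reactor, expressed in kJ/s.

Q_in = 11.8 kJ/s

Extent of reaction ξ = 0.714 × 907 = 647.6 mol/h
Reaction term: ξ·ΔH°_rxn = 647.6 × 56.3 = 36460 kJ/h
Sensible, feed 101→25 °C: -3867.1 kJ/h
Outlet flows (mol/h): A 259.4, B 647.6
Sensible, products 25→229 °C: 10023 kJ/h
Q = ΔH = 42616 kJ/h = 11.838 kW
Heat supplied = 11.838 kJ/s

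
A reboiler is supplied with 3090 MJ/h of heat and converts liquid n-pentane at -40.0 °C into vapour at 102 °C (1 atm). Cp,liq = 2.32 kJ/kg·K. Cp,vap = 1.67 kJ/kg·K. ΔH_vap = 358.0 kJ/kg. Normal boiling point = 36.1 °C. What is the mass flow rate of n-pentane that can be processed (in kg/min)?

Δh = 2.32×(36.1−-40.0) + 358.0 + 1.67×(102−36.1) = 644.6 kJ/kg
Q = 3090 MJ/h = 858.33 kJ/s = 51500 kJ/min
ṁ = Q/Δh = 51500 / 644.6 = 79.894 kg/min

ṁ = 79.9 kg/min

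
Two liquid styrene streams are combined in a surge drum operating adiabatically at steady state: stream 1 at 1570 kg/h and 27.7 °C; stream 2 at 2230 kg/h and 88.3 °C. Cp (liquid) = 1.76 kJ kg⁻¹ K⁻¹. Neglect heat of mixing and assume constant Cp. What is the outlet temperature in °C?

T_out = 63.3 °C

Adiabatic, steady state ⇒ Σ ṁᵢCp,ᵢ(T_out − Tᵢ) = 0
Σ ṁᵢCp,ᵢTᵢ = 1570×1.76×27.7 + 2230×1.76×88.3 = 423100
Σ ṁᵢCp,ᵢ = 1570×1.76 + 2230×1.76 = 6688
T_out = 423100 / 6688 = 63.263 °C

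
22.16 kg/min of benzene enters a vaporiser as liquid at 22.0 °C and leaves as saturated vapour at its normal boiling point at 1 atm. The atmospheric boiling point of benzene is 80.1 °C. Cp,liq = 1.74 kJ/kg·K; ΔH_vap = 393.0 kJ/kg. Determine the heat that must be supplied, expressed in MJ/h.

liquid 22.0→80.1 °C: 101.09 kJ/kg
vaporisation at 80.1 °C: 393 kJ/kg
Δh = 101.09 + 393 = 494.09 kJ/kg
Q = ṁ·Δh = 22.16 kg/min × 494.09 kJ/kg = 10949 kJ/min
|Q| = 182.49 kW = 656.95 MJ/h

Q = 657 MJ/h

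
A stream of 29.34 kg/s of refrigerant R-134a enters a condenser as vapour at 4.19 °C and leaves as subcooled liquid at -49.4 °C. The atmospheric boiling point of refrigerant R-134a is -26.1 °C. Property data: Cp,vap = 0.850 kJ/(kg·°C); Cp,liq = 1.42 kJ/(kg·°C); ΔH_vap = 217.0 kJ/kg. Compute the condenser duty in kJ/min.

Q_c = 486000 kJ/min

vapour 4.19→-26.1 °C: -25.747 kJ/kg
condensation at -26.1 °C: -217 kJ/kg
liquid -26.1→-49.4 °C: -33.086 kJ/kg
Δh = -25.747 + -217 + -33.086 = -275.83 kJ/kg
Q = ṁ·Δh = 29.34 kg/s × -275.83 kJ/kg = -8092.9 kJ/s
|Q| = 8092.9 kW = 485580 kJ/min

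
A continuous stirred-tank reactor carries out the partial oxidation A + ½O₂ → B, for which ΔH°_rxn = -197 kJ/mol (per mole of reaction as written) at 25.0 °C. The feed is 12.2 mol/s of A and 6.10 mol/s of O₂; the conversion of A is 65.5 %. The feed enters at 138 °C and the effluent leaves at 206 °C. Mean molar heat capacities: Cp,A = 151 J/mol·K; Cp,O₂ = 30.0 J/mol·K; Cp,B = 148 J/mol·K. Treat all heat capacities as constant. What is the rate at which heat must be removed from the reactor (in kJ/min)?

Q_out = 87800 kJ/min

Extent of reaction ξ = 0.655 × 12.2 = 7.991 mol/s
Reaction term: ξ·ΔH°_rxn = 7.991 × -197 = -1574.2 kJ/s
Sensible, feed 138→25 °C: -228.85 kJ/s
Outlet flows (mol/s): A 4.209, O₂ 2.1045, B 7.991
Sensible, products 25→206 °C: 340.53 kJ/s
Q = ΔH = -1462.5 kJ/s = -1462.5 kW
Heat removed = 87753 kJ/min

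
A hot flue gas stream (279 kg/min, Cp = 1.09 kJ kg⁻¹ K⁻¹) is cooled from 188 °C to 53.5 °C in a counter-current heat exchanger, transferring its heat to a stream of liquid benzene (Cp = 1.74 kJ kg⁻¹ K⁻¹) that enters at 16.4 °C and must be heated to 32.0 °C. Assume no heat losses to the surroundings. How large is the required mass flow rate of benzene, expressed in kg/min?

ṁ_c = 1510 kg/min

Heat released by hot stream: Q = 279 × 1.09 × (188 − 53.5) = 40903 kJ/min
Energy balance on cold side (adiabatic exchanger): Q = ṁ_c·Cp_c·(T_c,out − T_c,in)
ṁ_c = 40903 / [1.74 × (32.0 − 16.4)] = 1506.9 kg/min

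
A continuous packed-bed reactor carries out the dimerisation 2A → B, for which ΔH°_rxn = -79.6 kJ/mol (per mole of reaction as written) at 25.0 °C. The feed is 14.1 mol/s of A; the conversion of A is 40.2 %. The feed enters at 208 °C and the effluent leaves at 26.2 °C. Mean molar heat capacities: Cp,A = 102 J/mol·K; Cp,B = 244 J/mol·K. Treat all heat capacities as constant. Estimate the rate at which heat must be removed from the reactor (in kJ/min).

Q_out = 29200 kJ/min

Extent of reaction ξ = 0.402 × 14.1 / 2 = 2.8341 mol/s
Reaction term: ξ·ΔH°_rxn = 2.8341 × -79.6 = -225.59 kJ/s
Sensible, feed 208→25 °C: -263.19 kJ/s
Outlet flows (mol/s): A 8.4318, B 2.8341
Sensible, products 25→26.2 °C: 1.8619 kJ/s
Q = ΔH = -486.92 kJ/s = -486.92 kW
Heat removed = 29215 kJ/min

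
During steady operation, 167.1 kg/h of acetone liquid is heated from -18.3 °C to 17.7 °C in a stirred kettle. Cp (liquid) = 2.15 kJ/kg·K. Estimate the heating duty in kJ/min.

Q = 216 kJ/min

Q = ṁ·Cp·ΔT = 167.1 × 2.15 × (17.7 − -18.3) = 12934 kJ/h
Converting: 12934 / 3600 s = 3.5926 kW
Heating duty = 215.56 kJ/min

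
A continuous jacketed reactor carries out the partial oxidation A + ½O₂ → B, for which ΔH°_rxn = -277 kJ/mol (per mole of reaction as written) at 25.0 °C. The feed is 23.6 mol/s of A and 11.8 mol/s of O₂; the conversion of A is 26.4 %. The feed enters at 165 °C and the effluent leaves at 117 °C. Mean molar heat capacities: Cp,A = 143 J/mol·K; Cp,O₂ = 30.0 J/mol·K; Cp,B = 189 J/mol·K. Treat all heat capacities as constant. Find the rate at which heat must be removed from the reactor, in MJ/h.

Extent of reaction ξ = 0.264 × 23.6 = 6.2304 mol/s
Reaction term: ξ·ΔH°_rxn = 6.2304 × -277 = -1725.8 kJ/s
Sensible, feed 165→25 °C: -522.03 kJ/s
Outlet flows (mol/s): A 17.37, O₂ 8.6848, B 6.2304
Sensible, products 25→117 °C: 360.82 kJ/s
Q = ΔH = -1887 kJ/s = -1887 kW
Heat removed = 6793.3 MJ/h

Q_out = 6790 MJ/h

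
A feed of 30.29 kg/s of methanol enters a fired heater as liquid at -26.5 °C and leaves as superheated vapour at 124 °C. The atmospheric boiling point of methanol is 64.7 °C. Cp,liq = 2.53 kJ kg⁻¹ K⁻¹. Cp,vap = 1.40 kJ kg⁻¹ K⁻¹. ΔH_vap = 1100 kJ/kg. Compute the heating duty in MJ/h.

Q = 154000 MJ/h

liquid -26.5→64.7 °C: 230.74 kJ/kg
vaporisation at 64.7 °C: 1100 kJ/kg
vapour 64.7→124 °C: 83.02 kJ/kg
Δh = 230.74 + 1100 + 83.02 = 1413.8 kJ/kg
Q = ṁ·Δh = 30.29 kg/s × 1413.8 kJ/kg = 42823 kJ/s
|Q| = 42823 kW = 154160 MJ/h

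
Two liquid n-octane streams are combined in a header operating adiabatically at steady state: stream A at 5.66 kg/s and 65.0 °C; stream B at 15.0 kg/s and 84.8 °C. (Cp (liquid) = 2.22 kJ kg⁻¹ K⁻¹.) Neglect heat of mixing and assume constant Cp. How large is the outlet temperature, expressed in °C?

Adiabatic, steady state ⇒ Σ ṁᵢCp,ᵢ(T_out − Tᵢ) = 0
T_out = Σ ṁᵢCp,ᵢTᵢ / Σ ṁᵢCp,ᵢ
      = 3640.6 / 45.865 = 79.376 °C

T_out = 79.4 °C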